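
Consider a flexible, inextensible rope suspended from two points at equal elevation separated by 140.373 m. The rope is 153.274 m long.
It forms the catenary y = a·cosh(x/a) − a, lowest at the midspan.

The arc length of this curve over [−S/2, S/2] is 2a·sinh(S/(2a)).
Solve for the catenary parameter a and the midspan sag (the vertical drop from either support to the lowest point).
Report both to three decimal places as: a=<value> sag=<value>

seed: a₀ = √(S³/(24(L−S))) = √(140.373³/(24·12.901)) = 94.516594
iter 1: u=0.742584  f(a)=+3.604e-01  f'(a)=-2.883e-01  a ← 94.516594 − (+3.604e-01/-2.883e-01) = 95.766521
iter 2: u=0.732892  f(a)=+7.274e-03  f'(a)=-2.768e-01  a ← 95.766521 − (+7.274e-03/-2.768e-01) = 95.792799
iter 3: u=0.732691  f(a)=+3.098e-06  f'(a)=-2.766e-01  a ← 95.792799 − (+3.098e-06/-2.766e-01) = 95.792810
iter 4: u=0.732691  f(a)=+5.684e-13  f'(a)=-2.766e-01  a ← 95.792810 − (+5.684e-13/-2.766e-01) = 95.792810
converged: |Δa| < 1e-12 after 4 iterations
sag = a·(cosh(S/(2a)) − 1) = 95.792810·(cosh(0.732691) − 1) = 26.883562
T_max/T_min = cosh(S/(2a)) = 1.280643

a=95.793 sag=26.884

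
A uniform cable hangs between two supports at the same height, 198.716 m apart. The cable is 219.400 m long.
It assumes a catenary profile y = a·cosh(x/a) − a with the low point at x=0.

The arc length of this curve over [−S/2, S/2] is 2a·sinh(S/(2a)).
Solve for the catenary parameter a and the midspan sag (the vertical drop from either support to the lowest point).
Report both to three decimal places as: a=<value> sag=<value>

a=127.644 sag=40.663

seed: a₀ = √(S³/(24(L−S))) = √(198.716³/(24·20.684)) = 125.726368
iter 1: u=0.790272  f(a)=+6.556e-01  f'(a)=-3.500e-01  a ← 125.726368 − (+6.556e-01/-3.500e-01) = 127.599204
iter 2: u=0.778673  f(a)=+1.494e-02  f'(a)=-3.343e-01  a ← 127.599204 − (+1.494e-02/-3.343e-01) = 127.643887
iter 3: u=0.778400  f(a)=+8.153e-06  f'(a)=-3.339e-01  a ← 127.643887 − (+8.153e-06/-3.339e-01) = 127.643912
iter 4: u=0.778400  f(a)=+2.444e-12  f'(a)=-3.339e-01  a ← 127.643912 − (+2.444e-12/-3.339e-01) = 127.643912
converged: |Δa| < 1e-12 after 4 iterations
sag = a·(cosh(S/(2a)) − 1) = 127.643912·(cosh(0.778400) − 1) = 40.662530
T_max/T_min = cosh(S/(2a)) = 1.318562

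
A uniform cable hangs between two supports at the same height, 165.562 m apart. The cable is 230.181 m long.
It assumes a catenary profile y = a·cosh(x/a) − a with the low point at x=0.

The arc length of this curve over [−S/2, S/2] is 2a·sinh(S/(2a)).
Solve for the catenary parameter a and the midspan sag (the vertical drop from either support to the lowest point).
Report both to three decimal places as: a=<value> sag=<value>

seed: a₀ = √(S³/(24(L−S))) = √(165.562³/(24·64.619)) = 54.094768
iter 1: u=1.530296  f(a)=+8.002e+00  f'(a)=-2.997e+00  a ← 54.094768 − (+8.002e+00/-2.997e+00) = 56.764409
iter 2: u=1.458326  f(a)=+6.305e-01  f'(a)=-2.542e+00  a ← 56.764409 − (+6.305e-01/-2.542e+00) = 57.012440
iter 3: u=1.451981  f(a)=+4.655e-03  f'(a)=-2.505e+00  a ← 57.012440 − (+4.655e-03/-2.505e+00) = 57.014298
iter 4: u=1.451934  f(a)=+2.578e-07  f'(a)=-2.504e+00  a ← 57.014298 − (+2.578e-07/-2.504e+00) = 57.014298
iter 5: u=1.451934  f(a)=+5.684e-14  f'(a)=-2.504e+00  a ← 57.014298 − (+5.684e-14/-2.504e+00) = 57.014298
converged: |Δa| < 1e-12 after 5 iterations
sag = a·(cosh(S/(2a)) − 1) = 57.014298·(cosh(1.451934) − 1) = 71.424222
T_max/T_min = cosh(S/(2a)) = 2.252742

a=57.014 sag=71.424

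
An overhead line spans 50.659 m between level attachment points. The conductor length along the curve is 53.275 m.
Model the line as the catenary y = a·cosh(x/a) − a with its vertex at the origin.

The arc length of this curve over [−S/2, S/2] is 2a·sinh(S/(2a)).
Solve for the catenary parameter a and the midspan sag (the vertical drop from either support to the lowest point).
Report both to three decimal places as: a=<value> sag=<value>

a=45.853 sag=7.176

seed: a₀ = √(S³/(24(L−S))) = √(50.659³/(24·2.616)) = 45.505137
iter 1: u=0.556629  f(a)=+4.083e-02  f'(a)=-1.186e-01  a ← 45.505137 − (+4.083e-02/-1.186e-01) = 45.849441
iter 2: u=0.552449  f(a)=+4.680e-04  f'(a)=-1.159e-01  a ← 45.849441 − (+4.680e-04/-1.159e-01) = 45.853480
iter 3: u=0.552401  f(a)=+6.308e-08  f'(a)=-1.158e-01  a ← 45.853480 − (+6.308e-08/-1.158e-01) = 45.853480
iter 4: u=0.552401  f(a)=+0.000e+00  f'(a)=-1.158e-01  a ← 45.853480 − (+0.000e+00/-1.158e-01) = 45.853480
converged: |Δa| < 1e-12 after 4 iterations
sag = a·(cosh(S/(2a)) − 1) = 45.853480·(cosh(0.552401) − 1) = 7.175739
T_max/T_min = cosh(S/(2a)) = 1.156493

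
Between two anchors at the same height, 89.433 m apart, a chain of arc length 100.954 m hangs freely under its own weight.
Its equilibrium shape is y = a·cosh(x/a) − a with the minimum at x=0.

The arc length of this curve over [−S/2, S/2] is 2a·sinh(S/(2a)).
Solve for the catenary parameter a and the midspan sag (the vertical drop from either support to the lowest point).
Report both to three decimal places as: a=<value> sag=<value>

seed: a₀ = √(S³/(24(L−S))) = √(89.433³/(24·11.521)) = 50.862299
iter 1: u=0.879168  f(a)=+4.535e-01  f'(a)=-4.890e-01  a ← 50.862299 − (+4.535e-01/-4.890e-01) = 51.789724
iter 2: u=0.863424  f(a)=+1.270e-02  f'(a)=-4.620e-01  a ← 51.789724 − (+1.270e-02/-4.620e-01) = 51.817218
iter 3: u=0.862966  f(a)=+1.060e-05  f'(a)=-4.612e-01  a ← 51.817218 − (+1.060e-05/-4.612e-01) = 51.817241
iter 4: u=0.862966  f(a)=+7.404e-12  f'(a)=-4.612e-01  a ← 51.817241 − (+7.404e-12/-4.612e-01) = 51.817241
converged: |Δa| < 1e-12 after 4 iterations
sag = a·(cosh(S/(2a)) − 1) = 51.817241·(cosh(0.862966) − 1) = 20.521918
T_max/T_min = cosh(S/(2a)) = 1.396044

a=51.817 sag=20.522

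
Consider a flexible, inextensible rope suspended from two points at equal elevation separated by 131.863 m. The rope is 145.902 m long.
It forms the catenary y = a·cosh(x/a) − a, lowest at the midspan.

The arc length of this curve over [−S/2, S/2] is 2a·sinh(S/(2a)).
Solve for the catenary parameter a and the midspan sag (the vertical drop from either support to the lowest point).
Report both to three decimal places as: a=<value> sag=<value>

seed: a₀ = √(S³/(24(L−S))) = √(131.863³/(24·14.039)) = 82.491789
iter 1: u=0.799249  f(a)=+4.553e-01  f'(a)=-3.626e-01  a ← 82.491789 − (+4.553e-01/-3.626e-01) = 83.747341
iter 2: u=0.787267  f(a)=+1.060e-02  f'(a)=-3.459e-01  a ← 83.747341 − (+1.060e-02/-3.459e-01) = 83.777993
iter 3: u=0.786979  f(a)=+6.054e-06  f'(a)=-3.455e-01  a ← 83.777993 − (+6.054e-06/-3.455e-01) = 83.778010
iter 4: u=0.786979  f(a)=+1.961e-12  f'(a)=-3.455e-01  a ← 83.778010 − (+1.961e-12/-3.455e-01) = 83.778010
converged: |Δa| < 1e-12 after 4 iterations
sag = a·(cosh(S/(2a)) − 1) = 83.778010·(cosh(0.786979) − 1) = 27.310258
T_max/T_min = cosh(S/(2a)) = 1.325984

a=83.778 sag=27.310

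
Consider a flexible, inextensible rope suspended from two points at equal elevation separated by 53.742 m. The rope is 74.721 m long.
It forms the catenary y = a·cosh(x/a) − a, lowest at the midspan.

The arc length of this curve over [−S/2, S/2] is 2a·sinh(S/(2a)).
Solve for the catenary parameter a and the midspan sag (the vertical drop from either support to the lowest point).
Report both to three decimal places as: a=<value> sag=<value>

a=18.506 sag=23.187

seed: a₀ = √(S³/(24(L−S))) = √(53.742³/(24·20.979)) = 17.557906
iter 1: u=1.530422  f(a)=+2.598e+00  f'(a)=-2.998e+00  a ← 17.557906 − (+2.598e+00/-2.998e+00) = 18.424529
iter 2: u=1.458436  f(a)=+2.048e-01  f'(a)=-2.543e+00  a ← 18.424529 − (+2.048e-01/-2.543e+00) = 18.505059
iter 3: u=1.452089  f(a)=+1.512e-03  f'(a)=-2.505e+00  a ← 18.505059 − (+1.512e-03/-2.505e+00) = 18.505663
iter 4: u=1.452042  f(a)=+8.380e-08  f'(a)=-2.505e+00  a ← 18.505663 − (+8.380e-08/-2.505e+00) = 18.505663
iter 5: u=1.452042  f(a)=+2.842e-14  f'(a)=-2.505e+00  a ← 18.505663 − (+2.842e-14/-2.505e+00) = 18.505663
converged: |Δa| < 1e-12 after 5 iterations
sag = a·(cosh(S/(2a)) − 1) = 18.505663·(cosh(1.452042) − 1) = 23.186861
T_max/T_min = cosh(S/(2a)) = 2.252960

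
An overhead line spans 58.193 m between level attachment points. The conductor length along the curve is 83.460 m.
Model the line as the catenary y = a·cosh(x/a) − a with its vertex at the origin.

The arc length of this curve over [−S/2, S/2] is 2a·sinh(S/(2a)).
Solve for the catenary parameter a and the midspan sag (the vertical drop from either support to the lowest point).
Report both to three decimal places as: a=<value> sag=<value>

seed: a₀ = √(S³/(24(L−S))) = √(58.193³/(24·25.267)) = 18.027008
iter 1: u=1.614050  f(a)=+3.503e+00  f'(a)=-3.605e+00  a ← 18.027008 − (+3.503e+00/-3.605e+00) = 18.998738
iter 2: u=1.531496  f(a)=+3.032e-01  f'(a)=-3.006e+00  a ← 18.998738 − (+3.032e-01/-3.006e+00) = 19.099610
iter 3: u=1.523408  f(a)=+2.746e-03  f'(a)=-2.951e+00  a ← 19.099610 − (+2.746e-03/-2.951e+00) = 19.100540
iter 4: u=1.523334  f(a)=+2.299e-07  f'(a)=-2.951e+00  a ← 19.100540 − (+2.299e-07/-2.951e+00) = 19.100540
iter 5: u=1.523334  f(a)=+1.421e-14  f'(a)=-2.951e+00  a ← 19.100540 − (+1.421e-14/-2.951e+00) = 19.100540
converged: |Δa| < 1e-12 after 5 iterations
sag = a·(cosh(S/(2a)) − 1) = 19.100540·(cosh(1.523334) − 1) = 26.793071
T_max/T_min = cosh(S/(2a)) = 2.402739

a=19.101 sag=26.793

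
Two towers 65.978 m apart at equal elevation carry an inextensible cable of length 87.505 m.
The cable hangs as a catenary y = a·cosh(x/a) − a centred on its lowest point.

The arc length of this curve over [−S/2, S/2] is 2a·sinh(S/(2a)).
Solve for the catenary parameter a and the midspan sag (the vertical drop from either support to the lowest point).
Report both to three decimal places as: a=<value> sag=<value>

a=24.655 sag=25.566

seed: a₀ = √(S³/(24(L−S))) = √(65.978³/(24·21.527)) = 23.577695
iter 1: u=1.399161  f(a)=+2.208e+00  f'(a)=-2.209e+00  a ← 23.577695 − (+2.208e+00/-2.209e+00) = 24.577065
iter 2: u=1.342268  f(a)=+1.481e-01  f'(a)=-1.922e+00  a ← 24.577065 − (+1.481e-01/-1.922e+00) = 24.654144
iter 3: u=1.338071  f(a)=+7.730e-04  f'(a)=-1.902e+00  a ← 24.654144 − (+7.730e-04/-1.902e+00) = 24.654550
iter 4: u=1.338049  f(a)=+2.129e-08  f'(a)=-1.902e+00  a ← 24.654550 − (+2.129e-08/-1.902e+00) = 24.654550
iter 5: u=1.338049  f(a)=+1.421e-14  f'(a)=-1.902e+00  a ← 24.654550 − (+1.421e-14/-1.902e+00) = 24.654550
converged: |Δa| < 1e-12 after 5 iterations
sag = a·(cosh(S/(2a)) − 1) = 24.654550·(cosh(1.338049) − 1) = 25.566243
T_max/T_min = cosh(S/(2a)) = 2.036979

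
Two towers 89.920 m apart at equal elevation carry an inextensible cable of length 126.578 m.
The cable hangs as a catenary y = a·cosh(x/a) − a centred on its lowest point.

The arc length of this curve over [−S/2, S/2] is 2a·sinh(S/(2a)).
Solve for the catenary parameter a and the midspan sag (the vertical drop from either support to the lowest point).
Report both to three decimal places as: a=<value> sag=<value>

a=30.362 sag=39.833

seed: a₀ = √(S³/(24(L−S))) = √(89.920³/(24·36.658)) = 28.747127
iter 1: u=1.563982  f(a)=+4.754e+00  f'(a)=-3.231e+00  a ← 28.747127 − (+4.754e+00/-3.231e+00) = 30.218239
iter 2: u=1.487843  f(a)=+3.893e-01  f'(a)=-2.722e+00  a ← 30.218239 − (+3.893e-01/-2.722e+00) = 30.361253
iter 3: u=1.480835  f(a)=+3.125e-03  f'(a)=-2.678e+00  a ← 30.361253 − (+3.125e-03/-2.678e+00) = 30.362420
iter 4: u=1.480778  f(a)=+2.049e-07  f'(a)=-2.678e+00  a ← 30.362420 − (+2.049e-07/-2.678e+00) = 30.362420
iter 5: u=1.480778  f(a)=-1.421e-14  f'(a)=-2.678e+00  a ← 30.362420 − (-1.421e-14/-2.678e+00) = 30.362420
converged: |Δa| < 1e-12 after 5 iterations
sag = a·(cosh(S/(2a)) − 1) = 30.362420·(cosh(1.480778) − 1) = 39.832837
T_max/T_min = cosh(S/(2a)) = 2.311912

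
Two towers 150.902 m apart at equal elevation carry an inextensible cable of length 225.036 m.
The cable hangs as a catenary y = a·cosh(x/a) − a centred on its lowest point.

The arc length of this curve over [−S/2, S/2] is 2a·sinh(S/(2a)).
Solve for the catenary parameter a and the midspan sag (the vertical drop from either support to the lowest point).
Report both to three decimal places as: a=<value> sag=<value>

seed: a₀ = √(S³/(24(L−S))) = √(150.902³/(24·74.134)) = 43.946891
iter 1: u=1.716868  f(a)=+1.173e+01  f'(a)=-4.479e+00  a ← 43.946891 − (+1.173e+01/-4.479e+00) = 46.564749
iter 2: u=1.620346  f(a)=+1.129e+00  f'(a)=-3.654e+00  a ← 46.564749 − (+1.129e+00/-3.654e+00) = 46.873815
iter 3: u=1.609662  f(a)=+1.294e-02  f'(a)=-3.571e+00  a ← 46.873815 − (+1.294e-02/-3.571e+00) = 46.877440
iter 4: u=1.609538  f(a)=+1.743e-06  f'(a)=-3.570e+00  a ← 46.877440 − (+1.743e-06/-3.570e+00) = 46.877440
iter 5: u=1.609538  f(a)=+5.684e-14  f'(a)=-3.570e+00  a ← 46.877440 − (+5.684e-14/-3.570e+00) = 46.877440
converged: |Δa| < 1e-12 after 5 iterations
sag = a·(cosh(S/(2a)) − 1) = 46.877440·(cosh(1.609538) − 1) = 75.015114
T_max/T_min = cosh(S/(2a)) = 2.600239

a=46.877 sag=75.015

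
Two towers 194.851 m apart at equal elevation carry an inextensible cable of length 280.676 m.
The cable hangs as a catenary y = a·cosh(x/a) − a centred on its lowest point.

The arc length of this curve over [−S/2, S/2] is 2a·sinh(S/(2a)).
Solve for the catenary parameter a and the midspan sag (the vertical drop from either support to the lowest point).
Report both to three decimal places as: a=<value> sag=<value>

seed: a₀ = √(S³/(24(L−S))) = √(194.851³/(24·85.825)) = 59.929607
iter 1: u=1.625666  f(a)=+1.208e+01  f'(a)=-3.696e+00  a ← 59.929607 − (+1.208e+01/-3.696e+00) = 63.198193
iter 2: u=1.541587  f(a)=+1.059e+00  f'(a)=-3.074e+00  a ← 63.198193 − (+1.059e+00/-3.074e+00) = 63.542600
iter 3: u=1.533231  f(a)=+9.858e-03  f'(a)=-3.017e+00  a ← 63.542600 − (+9.858e-03/-3.017e+00) = 63.545867
iter 4: u=1.533152  f(a)=+8.722e-07  f'(a)=-3.017e+00  a ← 63.545867 − (+8.722e-07/-3.017e+00) = 63.545867
iter 5: u=1.533152  f(a)=+0.000e+00  f'(a)=-3.017e+00  a ← 63.545867 − (+0.000e+00/-3.017e+00) = 63.545867
converged: |Δa| < 1e-12 after 5 iterations
sag = a·(cosh(S/(2a)) − 1) = 63.545867·(cosh(1.533152) − 1) = 90.508771
T_max/T_min = cosh(S/(2a)) = 2.424306

a=63.546 sag=90.509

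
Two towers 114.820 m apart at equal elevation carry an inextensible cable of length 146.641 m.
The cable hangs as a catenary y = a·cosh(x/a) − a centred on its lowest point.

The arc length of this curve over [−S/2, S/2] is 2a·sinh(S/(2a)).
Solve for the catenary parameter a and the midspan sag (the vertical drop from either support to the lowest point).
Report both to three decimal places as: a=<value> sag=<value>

a=46.265 sag=40.432

seed: a₀ = √(S³/(24(L−S))) = √(114.820³/(24·31.821)) = 44.520884
iter 1: u=1.289507  f(a)=+2.753e+00  f'(a)=-1.682e+00  a ← 44.520884 − (+2.753e+00/-1.682e+00) = 46.157782
iter 2: u=1.243777  f(a)=+1.591e-01  f'(a)=-1.492e+00  a ← 46.157782 − (+1.591e-01/-1.492e+00) = 46.264388
iter 3: u=1.240911  f(a)=+6.036e-04  f'(a)=-1.481e+00  a ← 46.264388 − (+6.036e-04/-1.481e+00) = 46.264796
iter 4: u=1.240900  f(a)=+8.761e-09  f'(a)=-1.481e+00  a ← 46.264796 − (+8.761e-09/-1.481e+00) = 46.264796
iter 5: u=1.240900  f(a)=+0.000e+00  f'(a)=-1.481e+00  a ← 46.264796 − (+0.000e+00/-1.481e+00) = 46.264796
converged: |Δa| < 1e-12 after 5 iterations
sag = a·(cosh(S/(2a)) − 1) = 46.264796·(cosh(1.240900) − 1) = 40.431958
T_max/T_min = cosh(S/(2a)) = 1.873925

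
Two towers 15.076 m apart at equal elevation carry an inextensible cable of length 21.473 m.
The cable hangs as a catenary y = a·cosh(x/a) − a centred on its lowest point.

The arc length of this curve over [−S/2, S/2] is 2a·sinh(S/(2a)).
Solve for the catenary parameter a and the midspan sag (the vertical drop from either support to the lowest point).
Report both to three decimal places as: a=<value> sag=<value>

seed: a₀ = √(S³/(24(L−S))) = √(15.076³/(24·6.397)) = 4.724277
iter 1: u=1.595588  f(a)=+8.655e-01  f'(a)=-3.463e+00  a ← 4.724277 − (+8.655e-01/-3.463e+00) = 4.974168
iter 2: u=1.515429  f(a)=+7.341e-02  f'(a)=-2.899e+00  a ← 4.974168 − (+7.341e-02/-2.899e+00) = 4.999494
iter 3: u=1.507753  f(a)=+6.363e-04  f'(a)=-2.849e+00  a ← 4.999494 − (+6.363e-04/-2.849e+00) = 4.999717
iter 4: u=1.507685  f(a)=+4.873e-08  f'(a)=-2.848e+00  a ← 4.999717 − (+4.873e-08/-2.848e+00) = 4.999717
iter 5: u=1.507685  f(a)=+0.000e+00  f'(a)=-2.848e+00  a ← 4.999717 − (+0.000e+00/-2.848e+00) = 4.999717
converged: |Δa| < 1e-12 after 5 iterations
sag = a·(cosh(S/(2a)) − 1) = 4.999717·(cosh(1.507685) − 1) = 6.843830
T_max/T_min = cosh(S/(2a)) = 2.368843

a=5.000 sag=6.844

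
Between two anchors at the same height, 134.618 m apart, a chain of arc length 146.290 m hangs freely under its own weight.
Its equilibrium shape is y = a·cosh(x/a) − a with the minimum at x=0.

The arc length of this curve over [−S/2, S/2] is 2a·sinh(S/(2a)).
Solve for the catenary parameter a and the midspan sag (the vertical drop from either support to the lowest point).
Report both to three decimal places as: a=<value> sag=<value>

a=94.510 sag=24.999

seed: a₀ = √(S³/(24(L−S))) = √(134.618³/(24·11.672)) = 93.320368
iter 1: u=0.721268  f(a)=+3.074e-01  f'(a)=-2.634e-01  a ← 93.320368 − (+3.074e-01/-2.634e-01) = 94.487357
iter 2: u=0.712360  f(a)=+5.861e-03  f'(a)=-2.534e-01  a ← 94.487357 − (+5.861e-03/-2.534e-01) = 94.510483
iter 3: u=0.712186  f(a)=+2.223e-06  f'(a)=-2.533e-01  a ← 94.510483 − (+2.223e-06/-2.533e-01) = 94.510491
iter 4: u=0.712185  f(a)=+3.126e-13  f'(a)=-2.533e-01  a ← 94.510491 − (+3.126e-13/-2.533e-01) = 94.510491
converged: |Δa| < 1e-12 after 4 iterations
sag = a·(cosh(S/(2a)) − 1) = 94.510491·(cosh(0.712185) − 1) = 24.998605
T_max/T_min = cosh(S/(2a)) = 1.264506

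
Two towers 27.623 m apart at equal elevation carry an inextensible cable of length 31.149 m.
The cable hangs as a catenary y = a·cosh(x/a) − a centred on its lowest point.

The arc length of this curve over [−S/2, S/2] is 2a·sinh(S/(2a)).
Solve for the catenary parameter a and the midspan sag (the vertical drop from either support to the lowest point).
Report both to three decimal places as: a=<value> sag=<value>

a=16.076 sag=6.307

seed: a₀ = √(S³/(24(L−S))) = √(27.623³/(24·3.526)) = 15.781907
iter 1: u=0.875148  f(a)=+1.375e-01  f'(a)=-4.820e-01  a ← 15.781907 − (+1.375e-01/-4.820e-01) = 16.067198
iter 2: u=0.859608  f(a)=+3.817e-03  f'(a)=-4.556e-01  a ← 16.067198 − (+3.817e-03/-4.556e-01) = 16.075577
iter 3: u=0.859160  f(a)=+3.128e-06  f'(a)=-4.548e-01  a ← 16.075577 − (+3.128e-06/-4.548e-01) = 16.075584
iter 4: u=0.859160  f(a)=+2.103e-12  f'(a)=-4.548e-01  a ← 16.075584 − (+2.103e-12/-4.548e-01) = 16.075584
converged: |Δa| < 1e-12 after 4 iterations
sag = a·(cosh(S/(2a)) − 1) = 16.075584·(cosh(0.859160) − 1) = 6.307210
T_max/T_min = cosh(S/(2a)) = 1.392347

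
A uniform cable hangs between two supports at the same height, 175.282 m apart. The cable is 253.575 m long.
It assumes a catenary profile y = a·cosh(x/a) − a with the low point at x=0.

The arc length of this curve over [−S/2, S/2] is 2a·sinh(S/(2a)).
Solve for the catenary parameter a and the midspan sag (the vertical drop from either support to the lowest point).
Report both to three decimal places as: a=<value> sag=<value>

seed: a₀ = √(S³/(24(L−S))) = √(175.282³/(24·78.293)) = 53.535134
iter 1: u=1.637074  f(a)=+1.119e+01  f'(a)=-3.788e+00  a ← 53.535134 − (+1.119e+01/-3.788e+00) = 56.488478
iter 2: u=1.551485  f(a)=+9.924e-01  f'(a)=-3.143e+00  a ← 56.488478 − (+9.924e-01/-3.143e+00) = 56.804235
iter 3: u=1.542860  f(a)=+9.490e-03  f'(a)=-3.083e+00  a ← 56.804235 − (+9.490e-03/-3.083e+00) = 56.807313
iter 4: u=1.542777  f(a)=+8.862e-07  f'(a)=-3.082e+00  a ← 56.807313 − (+8.862e-07/-3.082e+00) = 56.807313
iter 5: u=1.542777  f(a)=+0.000e+00  f'(a)=-3.082e+00  a ← 56.807313 − (+0.000e+00/-3.082e+00) = 56.807313
converged: |Δa| < 1e-12 after 5 iterations
sag = a·(cosh(S/(2a)) − 1) = 56.807313·(cosh(1.542777) − 1) = 82.124832
T_max/T_min = cosh(S/(2a)) = 2.445674

a=56.807 sag=82.125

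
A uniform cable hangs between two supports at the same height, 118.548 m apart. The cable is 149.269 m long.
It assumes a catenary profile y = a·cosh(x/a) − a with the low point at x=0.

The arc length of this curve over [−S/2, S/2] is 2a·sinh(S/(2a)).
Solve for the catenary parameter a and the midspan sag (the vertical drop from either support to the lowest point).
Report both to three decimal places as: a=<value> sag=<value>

a=49.283 sag=40.155

seed: a₀ = √(S³/(24(L−S))) = √(118.548³/(24·30.721)) = 47.535498
iter 1: u=1.246942  f(a)=+2.479e+00  f'(a)=-1.505e+00  a ← 47.535498 − (+2.479e+00/-1.505e+00) = 49.182465
iter 2: u=1.205186  f(a)=+1.346e-01  f'(a)=-1.346e+00  a ← 49.182465 − (+1.346e-01/-1.346e+00) = 49.282535
iter 3: u=1.202738  f(a)=+4.478e-04  f'(a)=-1.337e+00  a ← 49.282535 − (+4.478e-04/-1.337e+00) = 49.282870
iter 4: u=1.202730  f(a)=+4.990e-09  f'(a)=-1.337e+00  a ← 49.282870 − (+4.990e-09/-1.337e+00) = 49.282870
iter 5: u=1.202730  f(a)=+0.000e+00  f'(a)=-1.337e+00  a ← 49.282870 − (+0.000e+00/-1.337e+00) = 49.282870
converged: |Δa| < 1e-12 after 5 iterations
sag = a·(cosh(S/(2a)) − 1) = 49.282870·(cosh(1.202730) − 1) = 40.154873
T_max/T_min = cosh(S/(2a)) = 1.814784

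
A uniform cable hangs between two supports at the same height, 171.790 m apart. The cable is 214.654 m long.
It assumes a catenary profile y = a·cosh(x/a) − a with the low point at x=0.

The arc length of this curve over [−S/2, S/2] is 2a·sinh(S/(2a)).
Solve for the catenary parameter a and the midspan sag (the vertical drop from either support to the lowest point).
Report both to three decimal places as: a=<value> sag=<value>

seed: a₀ = √(S³/(24(L−S))) = √(171.790³/(24·42.864)) = 70.201251
iter 1: u=1.223554  f(a)=+3.325e+00  f'(a)=-1.414e+00  a ← 70.201251 − (+3.325e+00/-1.414e+00) = 72.552893
iter 2: u=1.183895  f(a)=+1.744e-01  f'(a)=-1.269e+00  a ← 72.552893 − (+1.744e-01/-1.269e+00) = 72.690297
iter 3: u=1.181657  f(a)=+5.385e-04  f'(a)=-1.261e+00  a ← 72.690297 − (+5.385e-04/-1.261e+00) = 72.690724
iter 4: u=1.181650  f(a)=+5.168e-09  f'(a)=-1.261e+00  a ← 72.690724 − (+5.168e-09/-1.261e+00) = 72.690724
iter 5: u=1.181650  f(a)=-2.842e-14  f'(a)=-1.261e+00  a ← 72.690724 − (-2.842e-14/-1.261e+00) = 72.690724
converged: |Δa| < 1e-12 after 5 iterations
sag = a·(cosh(S/(2a)) − 1) = 72.690724·(cosh(1.181650) − 1) = 56.935764
T_max/T_min = cosh(S/(2a)) = 1.783260

a=72.691 sag=56.936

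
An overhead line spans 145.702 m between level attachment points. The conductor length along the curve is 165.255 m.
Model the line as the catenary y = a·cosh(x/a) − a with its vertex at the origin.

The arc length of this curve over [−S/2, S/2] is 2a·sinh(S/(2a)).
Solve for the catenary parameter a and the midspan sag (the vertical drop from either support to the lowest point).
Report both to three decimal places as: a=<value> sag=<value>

a=82.773 sag=34.183

seed: a₀ = √(S³/(24(L−S))) = √(145.702³/(24·19.553)) = 81.186898
iter 1: u=0.897325  f(a)=+8.025e-01  f'(a)=-5.216e-01  a ← 81.186898 − (+8.025e-01/-5.216e-01) = 82.725365
iter 2: u=0.880637  f(a)=+2.338e-02  f'(a)=-4.916e-01  a ← 82.725365 − (+2.338e-02/-4.916e-01) = 82.772919
iter 3: u=0.880131  f(a)=+2.116e-05  f'(a)=-4.907e-01  a ← 82.772919 − (+2.116e-05/-4.907e-01) = 82.772962
iter 4: u=0.880130  f(a)=+1.742e-11  f'(a)=-4.907e-01  a ← 82.772962 − (+1.742e-11/-4.907e-01) = 82.772962
converged: |Δa| < 1e-12 after 4 iterations
sag = a·(cosh(S/(2a)) − 1) = 82.772962·(cosh(0.880130) − 1) = 34.182872
T_max/T_min = cosh(S/(2a)) = 1.412971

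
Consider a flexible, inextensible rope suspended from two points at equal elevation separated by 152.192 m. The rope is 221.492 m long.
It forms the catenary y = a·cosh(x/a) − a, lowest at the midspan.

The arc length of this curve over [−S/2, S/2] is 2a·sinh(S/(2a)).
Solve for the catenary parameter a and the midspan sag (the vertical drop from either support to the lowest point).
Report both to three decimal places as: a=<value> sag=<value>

a=48.902 sag=72.160

seed: a₀ = √(S³/(24(L−S))) = √(152.192³/(24·69.300)) = 46.037899
iter 1: u=1.652899  f(a)=+1.011e+01  f'(a)=-3.918e+00  a ← 46.037899 − (+1.011e+01/-3.918e+00) = 48.617696
iter 2: u=1.565191  f(a)=+9.117e-01  f'(a)=-3.240e+00  a ← 48.617696 − (+9.117e-01/-3.240e+00) = 48.899099
iter 3: u=1.556184  f(a)=+9.045e-03  f'(a)=-3.176e+00  a ← 48.899099 − (+9.045e-03/-3.176e+00) = 48.901947
iter 4: u=1.556093  f(a)=+9.096e-07  f'(a)=-3.175e+00  a ← 48.901947 − (+9.096e-07/-3.175e+00) = 48.901947
iter 5: u=1.556093  f(a)=+0.000e+00  f'(a)=-3.175e+00  a ← 48.901947 − (+0.000e+00/-3.175e+00) = 48.901947
converged: |Δa| < 1e-12 after 5 iterations
sag = a·(cosh(S/(2a)) − 1) = 48.901947·(cosh(1.556093) − 1) = 72.160338
T_max/T_min = cosh(S/(2a)) = 2.475613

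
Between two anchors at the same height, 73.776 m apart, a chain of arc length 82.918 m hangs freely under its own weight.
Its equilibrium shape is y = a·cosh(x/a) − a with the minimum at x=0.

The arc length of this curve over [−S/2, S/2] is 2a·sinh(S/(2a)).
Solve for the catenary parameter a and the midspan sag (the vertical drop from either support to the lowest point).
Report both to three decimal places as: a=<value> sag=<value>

seed: a₀ = √(S³/(24(L−S))) = √(73.776³/(24·9.142)) = 42.780556
iter 1: u=0.862261  f(a)=+3.459e-01  f'(a)=-4.600e-01  a ← 42.780556 − (+3.459e-01/-4.600e-01) = 43.532541
iter 2: u=0.847366  f(a)=+9.332e-03  f'(a)=-4.355e-01  a ← 43.532541 − (+9.332e-03/-4.355e-01) = 43.553969
iter 3: u=0.846949  f(a)=+7.208e-06  f'(a)=-4.348e-01  a ← 43.553969 − (+7.208e-06/-4.348e-01) = 43.553985
iter 4: u=0.846949  f(a)=+4.306e-12  f'(a)=-4.348e-01  a ← 43.553985 − (+4.306e-12/-4.348e-01) = 43.553985
converged: |Δa| < 1e-12 after 4 iterations
sag = a·(cosh(S/(2a)) − 1) = 43.553985·(cosh(0.846949) − 1) = 16.577523
T_max/T_min = cosh(S/(2a)) = 1.380620

a=43.554 sag=16.578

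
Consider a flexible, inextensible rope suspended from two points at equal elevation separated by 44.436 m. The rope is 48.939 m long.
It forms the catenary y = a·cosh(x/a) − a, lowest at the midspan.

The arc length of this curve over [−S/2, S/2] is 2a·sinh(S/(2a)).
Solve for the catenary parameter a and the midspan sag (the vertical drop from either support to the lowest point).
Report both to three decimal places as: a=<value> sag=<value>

seed: a₀ = √(S³/(24(L−S))) = √(44.436³/(24·4.503)) = 28.493503
iter 1: u=0.779757  f(a)=+1.389e-01  f'(a)=-3.357e-01  a ← 28.493503 − (+1.389e-01/-3.357e-01) = 28.907234
iter 2: u=0.768597  f(a)=+3.083e-03  f'(a)=-3.210e-01  a ← 28.907234 − (+3.083e-03/-3.210e-01) = 28.916840
iter 3: u=0.768341  f(a)=+1.596e-06  f'(a)=-3.206e-01  a ← 28.916840 − (+1.596e-06/-3.206e-01) = 28.916845
iter 4: u=0.768341  f(a)=+4.263e-13  f'(a)=-3.206e-01  a ← 28.916845 − (+4.263e-13/-3.206e-01) = 28.916845
converged: |Δa| < 1e-12 after 4 iterations
sag = a·(cosh(S/(2a)) − 1) = 28.916845·(cosh(0.768341) − 1) = 8.963762
T_max/T_min = cosh(S/(2a)) = 1.309984

a=28.917 sag=8.964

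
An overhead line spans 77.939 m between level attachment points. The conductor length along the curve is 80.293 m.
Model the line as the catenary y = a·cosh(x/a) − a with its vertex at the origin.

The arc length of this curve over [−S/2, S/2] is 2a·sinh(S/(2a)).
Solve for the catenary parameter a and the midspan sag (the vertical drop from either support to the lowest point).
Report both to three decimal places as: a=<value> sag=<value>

seed: a₀ = √(S³/(24(L−S))) = √(77.939³/(24·2.354)) = 91.542632
iter 1: u=0.425698  f(a)=+2.142e-02  f'(a)=-5.237e-02  a ← 91.542632 − (+2.142e-02/-5.237e-02) = 91.951695
iter 2: u=0.423804  f(a)=+1.444e-04  f'(a)=-5.166e-02  a ← 91.951695 − (+1.444e-04/-5.166e-02) = 91.954491
iter 3: u=0.423791  f(a)=+6.666e-09  f'(a)=-5.166e-02  a ← 91.954491 − (+6.666e-09/-5.166e-02) = 91.954491
iter 4: u=0.423791  f(a)=+0.000e+00  f'(a)=-5.166e-02  a ← 91.954491 − (+0.000e+00/-5.166e-02) = 91.954491
converged: |Δa| < 1e-12 after 4 iterations
sag = a·(cosh(S/(2a)) − 1) = 91.954491·(cosh(0.423791) − 1) = 8.381793
T_max/T_min = cosh(S/(2a)) = 1.091152

a=91.954 sag=8.382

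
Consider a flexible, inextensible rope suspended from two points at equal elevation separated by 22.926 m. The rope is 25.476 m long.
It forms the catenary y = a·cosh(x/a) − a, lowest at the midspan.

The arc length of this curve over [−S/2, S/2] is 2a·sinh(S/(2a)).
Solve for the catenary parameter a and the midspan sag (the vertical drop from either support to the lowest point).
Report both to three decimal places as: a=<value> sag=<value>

a=14.260 sag=4.861

seed: a₀ = √(S³/(24(L−S))) = √(22.926³/(24·2.550)) = 14.031908
iter 1: u=0.816924  f(a)=+8.645e-02  f'(a)=-3.883e-01  a ← 14.031908 − (+8.645e-02/-3.883e-01) = 14.254555
iter 2: u=0.804164  f(a)=+2.101e-03  f'(a)=-3.696e-01  a ← 14.254555 − (+2.101e-03/-3.696e-01) = 14.260238
iter 3: u=0.803844  f(a)=+1.309e-06  f'(a)=-3.692e-01  a ← 14.260238 − (+1.309e-06/-3.692e-01) = 14.260242
iter 4: u=0.803843  f(a)=+5.080e-13  f'(a)=-3.692e-01  a ← 14.260242 − (+5.080e-13/-3.692e-01) = 14.260242
converged: |Δa| < 1e-12 after 4 iterations
sag = a·(cosh(S/(2a)) − 1) = 14.260242·(cosh(0.803843) − 1) = 4.860719
T_max/T_min = cosh(S/(2a)) = 1.340858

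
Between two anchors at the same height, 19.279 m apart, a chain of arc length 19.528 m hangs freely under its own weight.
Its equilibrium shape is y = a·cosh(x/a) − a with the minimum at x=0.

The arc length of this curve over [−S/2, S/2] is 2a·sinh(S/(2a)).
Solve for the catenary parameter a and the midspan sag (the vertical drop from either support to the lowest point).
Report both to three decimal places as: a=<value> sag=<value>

a=34.694 sag=1.348

seed: a₀ = √(S³/(24(L−S))) = √(19.279³/(24·0.249)) = 34.627526
iter 1: u=0.278377  f(a)=+9.666e-04  f'(a)=-1.449e-02  a ← 34.627526 − (+9.666e-04/-1.449e-02) = 34.694217
iter 2: u=0.277842  f(a)=+2.800e-06  f'(a)=-1.441e-02  a ← 34.694217 − (+2.800e-06/-1.441e-02) = 34.694411
iter 3: u=0.277840  f(a)=+2.364e-11  f'(a)=-1.441e-02  a ← 34.694411 − (+2.364e-11/-1.441e-02) = 34.694411
iter 4: u=0.277840  f(a)=+0.000e+00  f'(a)=-1.441e-02  a ← 34.694411 − (+0.000e+00/-1.441e-02) = 34.694411
converged: |Δa| < 1e-12 after 4 iterations
sag = a·(cosh(S/(2a)) − 1) = 34.694411·(cosh(0.277840) − 1) = 1.347757
T_max/T_min = cosh(S/(2a)) = 1.038847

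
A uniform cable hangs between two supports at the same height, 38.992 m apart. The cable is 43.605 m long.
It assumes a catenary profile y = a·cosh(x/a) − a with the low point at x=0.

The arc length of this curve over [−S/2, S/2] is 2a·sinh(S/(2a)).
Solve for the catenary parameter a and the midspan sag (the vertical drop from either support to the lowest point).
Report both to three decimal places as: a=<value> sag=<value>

a=23.540 sag=8.546

seed: a₀ = √(S³/(24(L−S))) = √(38.992³/(24·4.613)) = 23.140137
iter 1: u=0.842519  f(a)=+1.665e-01  f'(a)=-4.277e-01  a ← 23.140137 − (+1.665e-01/-4.277e-01) = 23.529445
iter 2: u=0.828579  f(a)=+4.295e-03  f'(a)=-4.059e-01  a ← 23.529445 − (+4.295e-03/-4.059e-01) = 23.540027
iter 3: u=0.828206  f(a)=+3.026e-06  f'(a)=-4.053e-01  a ← 23.540027 − (+3.026e-06/-4.053e-01) = 23.540034
iter 4: u=0.828206  f(a)=+1.513e-12  f'(a)=-4.053e-01  a ← 23.540034 − (+1.513e-12/-4.053e-01) = 23.540034
converged: |Δa| < 1e-12 after 4 iterations
sag = a·(cosh(S/(2a)) − 1) = 23.540034·(cosh(0.828206) − 1) = 8.545511
T_max/T_min = cosh(S/(2a)) = 1.363020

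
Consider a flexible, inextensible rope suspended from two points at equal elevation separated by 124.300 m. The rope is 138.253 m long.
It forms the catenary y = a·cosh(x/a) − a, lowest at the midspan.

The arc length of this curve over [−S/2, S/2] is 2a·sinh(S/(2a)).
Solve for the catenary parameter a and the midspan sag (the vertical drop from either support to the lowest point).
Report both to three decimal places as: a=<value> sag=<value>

seed: a₀ = √(S³/(24(L−S))) = √(124.300³/(24·13.953)) = 75.729881
iter 1: u=0.820680  f(a)=+4.775e-01  f'(a)=-3.939e-01  a ← 75.729881 − (+4.775e-01/-3.939e-01) = 76.942025
iter 2: u=0.807751  f(a)=+1.171e-02  f'(a)=-3.748e-01  a ← 76.942025 − (+1.171e-02/-3.748e-01) = 76.973255
iter 3: u=0.807423  f(a)=+7.427e-06  f'(a)=-3.743e-01  a ← 76.973255 − (+7.427e-06/-3.743e-01) = 76.973275
iter 4: u=0.807423  f(a)=+3.041e-12  f'(a)=-3.743e-01  a ← 76.973275 − (+3.041e-12/-3.743e-01) = 76.973275
converged: |Δa| < 1e-12 after 4 iterations
sag = a·(cosh(S/(2a)) − 1) = 76.973275·(cosh(0.807423) − 1) = 26.483760
T_max/T_min = cosh(S/(2a)) = 1.344064

a=76.973 sag=26.484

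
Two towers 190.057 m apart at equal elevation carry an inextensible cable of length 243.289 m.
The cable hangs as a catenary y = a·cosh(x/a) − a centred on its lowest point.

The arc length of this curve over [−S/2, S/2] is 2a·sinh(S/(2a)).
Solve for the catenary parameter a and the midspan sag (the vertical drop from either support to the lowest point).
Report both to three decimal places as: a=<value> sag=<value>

seed: a₀ = √(S³/(24(L−S))) = √(190.057³/(24·53.232)) = 73.305033
iter 1: u=1.296343  f(a)=+4.656e+00  f'(a)=-1.712e+00  a ← 73.305033 − (+4.656e+00/-1.712e+00) = 76.025444
iter 2: u=1.249957  f(a)=+2.717e-01  f'(a)=-1.517e+00  a ← 76.025444 − (+2.717e-01/-1.517e+00) = 76.204566
iter 3: u=1.247018  f(a)=+1.053e-03  f'(a)=-1.505e+00  a ← 76.204566 − (+1.053e-03/-1.505e+00) = 76.205265
iter 4: u=1.247007  f(a)=+1.592e-08  f'(a)=-1.505e+00  a ← 76.205265 − (+1.592e-08/-1.505e+00) = 76.205265
iter 5: u=1.247007  f(a)=-2.842e-14  f'(a)=-1.505e+00  a ← 76.205265 − (-2.842e-14/-1.505e+00) = 76.205265
converged: |Δa| < 1e-12 after 5 iterations
sag = a·(cosh(S/(2a)) − 1) = 76.205265·(cosh(1.247007) − 1) = 67.337853
T_max/T_min = cosh(S/(2a)) = 1.883638

a=76.205 sag=67.338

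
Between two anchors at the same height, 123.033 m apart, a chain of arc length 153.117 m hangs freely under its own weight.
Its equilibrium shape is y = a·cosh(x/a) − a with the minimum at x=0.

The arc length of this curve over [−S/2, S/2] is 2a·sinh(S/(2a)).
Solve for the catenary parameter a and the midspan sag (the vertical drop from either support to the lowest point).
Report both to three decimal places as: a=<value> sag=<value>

seed: a₀ = √(S³/(24(L−S))) = √(123.033³/(24·30.084)) = 50.787754
iter 1: u=1.211247  f(a)=+2.286e+00  f'(a)=-1.368e+00  a ← 50.787754 − (+2.286e+00/-1.368e+00) = 52.458624
iter 2: u=1.172667  f(a)=+1.176e-01  f'(a)=-1.230e+00  a ← 52.458624 − (+1.176e-01/-1.230e+00) = 52.554234
iter 3: u=1.170534  f(a)=+3.491e-04  f'(a)=-1.223e+00  a ← 52.554234 − (+3.491e-04/-1.223e+00) = 52.554520
iter 4: u=1.170527  f(a)=+3.093e-09  f'(a)=-1.223e+00  a ← 52.554520 − (+3.093e-09/-1.223e+00) = 52.554520
iter 5: u=1.170527  f(a)=+0.000e+00  f'(a)=-1.223e+00  a ← 52.554520 − (+0.000e+00/-1.223e+00) = 52.554520
converged: |Δa| < 1e-12 after 5 iterations
sag = a·(cosh(S/(2a)) − 1) = 52.554520·(cosh(1.170527) − 1) = 40.306567
T_max/T_min = cosh(S/(2a)) = 1.766948

a=52.555 sag=40.307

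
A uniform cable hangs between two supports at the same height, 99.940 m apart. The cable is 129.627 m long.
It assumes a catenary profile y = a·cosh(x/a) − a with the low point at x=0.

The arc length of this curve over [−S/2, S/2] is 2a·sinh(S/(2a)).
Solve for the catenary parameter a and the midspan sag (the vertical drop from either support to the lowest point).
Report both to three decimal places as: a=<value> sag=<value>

a=38.995 sag=36.645

seed: a₀ = √(S³/(24(L−S))) = √(99.940³/(24·29.687)) = 37.430036
iter 1: u=1.335024  f(a)=+2.761e+00  f'(a)=-1.888e+00  a ← 37.430036 − (+2.761e+00/-1.888e+00) = 38.892554
iter 2: u=1.284822  f(a)=+1.700e-01  f'(a)=-1.662e+00  a ← 38.892554 − (+1.700e-01/-1.662e+00) = 38.994897
iter 3: u=1.281450  f(a)=+7.389e-04  f'(a)=-1.647e+00  a ← 38.994897 − (+7.389e-04/-1.647e+00) = 38.995345
iter 4: u=1.281435  f(a)=+1.409e-08  f'(a)=-1.647e+00  a ← 38.995345 − (+1.409e-08/-1.647e+00) = 38.995345
iter 5: u=1.281435  f(a)=+2.842e-14  f'(a)=-1.647e+00  a ← 38.995345 − (+2.842e-14/-1.647e+00) = 38.995345
converged: |Δa| < 1e-12 after 5 iterations
sag = a·(cosh(S/(2a)) − 1) = 38.995345·(cosh(1.281435) − 1) = 36.644768
T_max/T_min = cosh(S/(2a)) = 1.939722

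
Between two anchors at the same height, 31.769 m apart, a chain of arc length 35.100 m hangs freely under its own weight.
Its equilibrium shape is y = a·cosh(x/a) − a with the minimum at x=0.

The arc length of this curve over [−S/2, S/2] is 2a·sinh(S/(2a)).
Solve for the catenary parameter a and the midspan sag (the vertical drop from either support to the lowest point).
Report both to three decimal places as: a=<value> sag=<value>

seed: a₀ = √(S³/(24(L−S))) = √(31.769³/(24·3.331)) = 20.026838
iter 1: u=0.793161  f(a)=+1.064e-01  f'(a)=-3.541e-01  a ← 20.026838 − (+1.064e-01/-3.541e-01) = 20.327243
iter 2: u=0.781439  f(a)=+2.440e-03  f'(a)=-3.380e-01  a ← 20.327243 − (+2.440e-03/-3.380e-01) = 20.334464
iter 3: u=0.781161  f(a)=+1.352e-06  f'(a)=-3.376e-01  a ← 20.334464 − (+1.352e-06/-3.376e-01) = 20.334468
iter 4: u=0.781161  f(a)=+4.192e-13  f'(a)=-3.376e-01  a ← 20.334468 − (+4.192e-13/-3.376e-01) = 20.334468
converged: |Δa| < 1e-12 after 4 iterations
sag = a·(cosh(S/(2a)) − 1) = 20.334468·(cosh(0.781161) − 1) = 6.526155
T_max/T_min = cosh(S/(2a)) = 1.320941

a=20.334 sag=6.526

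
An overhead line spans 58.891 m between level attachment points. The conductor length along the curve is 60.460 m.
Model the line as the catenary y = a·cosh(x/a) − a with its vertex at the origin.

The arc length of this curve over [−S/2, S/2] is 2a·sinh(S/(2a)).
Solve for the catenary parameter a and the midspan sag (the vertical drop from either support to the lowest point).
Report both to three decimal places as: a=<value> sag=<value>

a=73.940 sag=5.941

seed: a₀ = √(S³/(24(L−S))) = √(58.891³/(24·1.569)) = 73.647210
iter 1: u=0.399818  f(a)=+1.259e-02  f'(a)=-4.329e-02  a ← 73.647210 − (+1.259e-02/-4.329e-02) = 73.937980
iter 2: u=0.398246  f(a)=+7.494e-05  f'(a)=-4.278e-02  a ← 73.937980 − (+7.494e-05/-4.278e-02) = 73.939731
iter 3: u=0.398237  f(a)=+2.691e-09  f'(a)=-4.278e-02  a ← 73.939731 − (+2.691e-09/-4.278e-02) = 73.939731
iter 4: u=0.398237  f(a)=+0.000e+00  f'(a)=-4.278e-02  a ← 73.939731 − (+0.000e+00/-4.278e-02) = 73.939731
converged: |Δa| < 1e-12 after 4 iterations
sag = a·(cosh(S/(2a)) − 1) = 73.939731·(cosh(0.398237) − 1) = 5.941035
T_max/T_min = cosh(S/(2a)) = 1.080350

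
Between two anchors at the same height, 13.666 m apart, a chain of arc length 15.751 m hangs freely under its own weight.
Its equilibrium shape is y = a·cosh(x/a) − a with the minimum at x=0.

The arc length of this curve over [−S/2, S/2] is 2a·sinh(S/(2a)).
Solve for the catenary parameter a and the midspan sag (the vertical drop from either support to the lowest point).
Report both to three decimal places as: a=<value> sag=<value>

seed: a₀ = √(S³/(24(L−S))) = √(13.666³/(24·2.085)) = 7.141731
iter 1: u=0.956771  f(a)=+9.754e-02  f'(a)=-6.391e-01  a ← 7.141731 − (+9.754e-02/-6.391e-01) = 7.294344
iter 2: u=0.936753  f(a)=+3.214e-03  f'(a)=-5.976e-01  a ← 7.294344 − (+3.214e-03/-5.976e-01) = 7.299722
iter 3: u=0.936063  f(a)=+3.754e-06  f'(a)=-5.962e-01  a ← 7.299722 − (+3.754e-06/-5.962e-01) = 7.299729
iter 4: u=0.936062  f(a)=+5.132e-12  f'(a)=-5.962e-01  a ← 7.299729 − (+5.132e-12/-5.962e-01) = 7.299729
iter 5: u=0.936062  f(a)=+0.000e+00  f'(a)=-5.962e-01  a ← 7.299729 − (+0.000e+00/-5.962e-01) = 7.299729
converged: |Δa| < 1e-12 after 5 iterations
sag = a·(cosh(S/(2a)) − 1) = 7.299729·(cosh(0.936062) − 1) = 3.438499
T_max/T_min = cosh(S/(2a)) = 1.471045

a=7.300 sag=3.438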